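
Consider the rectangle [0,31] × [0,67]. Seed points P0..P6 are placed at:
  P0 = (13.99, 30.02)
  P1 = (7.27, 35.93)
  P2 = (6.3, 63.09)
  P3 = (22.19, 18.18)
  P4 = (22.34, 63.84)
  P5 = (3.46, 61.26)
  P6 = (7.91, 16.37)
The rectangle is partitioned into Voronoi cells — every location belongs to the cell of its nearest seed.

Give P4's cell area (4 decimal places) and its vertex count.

1. box [0,31]×[0,67]: [(0, 0) (31, 0) (31, 67) (0, 67)]
2. ⊥bis P4·P0 via (18.165,46.93): [(0, 51.4149) (31, 43.7611) (31, 67) (0, 67)]  |A|=601.7727
3. ⊥bis P4·P1 via (14.805,49.885): [(0, 57.879) (22.0577, 45.9689) (31, 43.7611) (31, 67) (0, 67)]  |A|=530.4812
4. ⊥bis P4·P2 via (14.32,63.465): [(14.9589, 49.8019) (22.0577, 45.9689) (31, 43.7611) (31, 67) (14.1547, 67)]  |A|=340.5441
5. ⊥bis P4·P3 via (22.265,41.01): [(14.9589, 49.8019) (22.0577, 45.9689) (31, 43.7611) (31, 67) (14.1547, 67)]  |A|=340.5441
6. ⊥bis P4·P5 via (12.9,62.55): [(14.9589, 49.8019) (22.0577, 45.9689) (31, 43.7611) (31, 67) (14.1547, 67)]  |A|=340.5441
7. ⊥bis P4·P6 via (15.125,40.105): [(14.9589, 49.8019) (22.0577, 45.9689) (31, 43.7611) (31, 67) (14.1547, 67)]  |A|=340.5441
8. canonical 5-gon: [(14.9589, 49.8019) (22.0577, 45.9689) (31, 43.7611) (31, 67) (14.1547, 67)]
9. shoelace: 340.5441

Area of P4's cell: 340.5441 (5 vertices)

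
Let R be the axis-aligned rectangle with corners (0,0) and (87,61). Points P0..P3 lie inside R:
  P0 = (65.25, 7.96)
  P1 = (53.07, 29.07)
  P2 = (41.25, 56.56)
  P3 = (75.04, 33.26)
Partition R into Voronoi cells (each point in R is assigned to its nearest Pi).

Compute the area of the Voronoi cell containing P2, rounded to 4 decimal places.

Area of P2's cell: 1595.4432

1. box [0,87]×[0,61]: [(0, 0) (87, 0) (87, 61) (0, 61)]
2. ⊥bis P2·P0 via (53.25,32.26): [(0, 5.9637) (87, 48.9267) (87, 61) (0, 61)]  |A|=2919.2689
3. ⊥bis P2·P1 via (47.16,42.815): [(0, 22.5374) (87, 59.9452) (87, 61) (0, 61)]  |A|=1719.0075
4. ⊥bis P2·P3 via (58.145,44.91): [(0, 22.5374) (60.7211, 48.6459) (69.2399, 61) (0, 61)]  |A|=1595.4432
5. canonical 4-gon: [(0, 22.5374) (60.7211, 48.6459) (69.2399, 61) (0, 61)]
6. shoelace: 1595.4432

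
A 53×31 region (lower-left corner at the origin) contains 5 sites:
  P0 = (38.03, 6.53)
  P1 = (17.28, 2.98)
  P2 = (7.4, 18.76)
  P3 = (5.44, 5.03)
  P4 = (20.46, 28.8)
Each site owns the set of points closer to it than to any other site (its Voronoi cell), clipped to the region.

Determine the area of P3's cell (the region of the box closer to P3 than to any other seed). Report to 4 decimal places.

1. box [0,53]×[0,31]: [(0, 0) (53, 0) (53, 31) (0, 31)]
2. ⊥bis P3·P0 via (21.735,5.78): [(0, 0) (22.001, 0) (20.5742, 31) (0, 31)]  |A|=659.9163
3. ⊥bis P3·P1 via (11.36,4.005): [(0, 0) (10.6666, 0) (16.034, 31) (0, 31)]  |A|=413.8582
4. ⊥bis P3·P2 via (6.42,11.895): [(0, 12.8115) (0, 0) (10.6666, 0) (12.574, 11.0165)]  |A|=139.2998
5. ⊥bis P3·P4 via (12.95,16.915): [(0, 12.8115) (0, 0) (10.6666, 0) (12.574, 11.0165)]  |A|=139.2998
6. canonical 4-gon: [(0, 12.8115) (0, 0) (10.6666, 0) (12.574, 11.0165)]
7. shoelace: 139.2998

Area of P3's cell: 139.2998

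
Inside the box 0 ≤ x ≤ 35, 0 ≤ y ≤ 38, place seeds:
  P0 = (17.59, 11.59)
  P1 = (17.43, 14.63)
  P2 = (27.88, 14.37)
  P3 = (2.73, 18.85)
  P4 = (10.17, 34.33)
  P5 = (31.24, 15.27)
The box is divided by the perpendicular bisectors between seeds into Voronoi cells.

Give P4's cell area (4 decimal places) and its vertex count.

1. box [0,35]×[0,38]: [(0, 0) (35, 0) (35, 38) (0, 38)]
2. ⊥bis P4·P0 via (13.88,22.96): [(0, 18.431) (35, 29.8514) (35, 38) (0, 38)]  |A|=485.0581
3. ⊥bis P4·P1 via (13.8,24.48): [(0, 19.3943) (35, 32.2928) (35, 38) (0, 38)]  |A|=425.4756
4. ⊥bis P4·P2 via (19.025,24.35): [(0, 19.3943) (22.9875, 27.8659) (34.4092, 38) (0, 38)]  |A|=388.2032
5. ⊥bis P4·P3 via (6.45,26.59): [(0, 29.69) (12.1247, 23.8626) (22.9875, 27.8659) (34.4092, 38) (0, 38)]  |A|=325.787
6. ⊥bis P4·P5 via (20.705,24.8): [(0, 29.69) (12.1247, 23.8626) (22.9875, 27.8659) (25.4745, 30.0725) (32.6458, 38) (0, 38)]  |A|=318.7972
7. canonical 6-gon: [(0, 29.69) (12.1247, 23.8626) (22.9875, 27.8659) (25.4745, 30.0725) (32.6458, 38) (0, 38)]
8. shoelace: 318.7972

Area of P4's cell: 318.7972 (6 vertices)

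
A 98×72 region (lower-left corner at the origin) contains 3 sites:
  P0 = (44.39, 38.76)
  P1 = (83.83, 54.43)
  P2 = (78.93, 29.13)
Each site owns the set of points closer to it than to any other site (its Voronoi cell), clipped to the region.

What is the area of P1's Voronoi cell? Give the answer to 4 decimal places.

1. box [0,98]×[0,72]: [(0, 0) (98, 0) (98, 72) (0, 72)]
2. ⊥bis P1·P0 via (64.11,46.595): [(82.6228, 0) (98, 0) (98, 72) (54.0163, 72)]  |A|=2136.9942
3. ⊥bis P1·P2 via (81.38,41.78): [(64.7428, 45.0022) (98, 38.5611) (98, 72) (54.0163, 72)]  |A|=1149.7729
4. canonical 4-gon: [(64.7428, 45.0022) (98, 38.5611) (98, 72) (54.0163, 72)]
5. shoelace: 1149.7729

Area of P1's cell: 1149.7729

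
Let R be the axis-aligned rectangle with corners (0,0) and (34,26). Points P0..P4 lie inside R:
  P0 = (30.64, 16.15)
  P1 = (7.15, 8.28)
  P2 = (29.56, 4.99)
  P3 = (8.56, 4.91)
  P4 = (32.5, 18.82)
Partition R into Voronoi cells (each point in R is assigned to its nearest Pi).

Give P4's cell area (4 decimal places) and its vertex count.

1. box [0,34]×[0,26]: [(0, 0) (34, 0) (34, 26) (0, 26)]
2. ⊥bis P4·P0 via (31.57,17.485): [(34, 15.7922) (34, 26) (19.3469, 26)]  |A|=74.7883
3. ⊥bis P4·P1 via (19.825,13.55): [(34, 15.7922) (34, 26) (19.3469, 26)]  |A|=74.7883
4. ⊥bis P4·P2 via (31.03,11.905): [(34, 15.7922) (34, 26) (19.3469, 26)]  |A|=74.7883
5. ⊥bis P4·P3 via (20.53,11.865): [(34, 15.7922) (34, 26) (19.3469, 26)]  |A|=74.7883
6. canonical 3-gon: [(34, 15.7922) (34, 26) (19.3469, 26)]
7. shoelace: 74.7883

Area of P4's cell: 74.7883 (3 vertices)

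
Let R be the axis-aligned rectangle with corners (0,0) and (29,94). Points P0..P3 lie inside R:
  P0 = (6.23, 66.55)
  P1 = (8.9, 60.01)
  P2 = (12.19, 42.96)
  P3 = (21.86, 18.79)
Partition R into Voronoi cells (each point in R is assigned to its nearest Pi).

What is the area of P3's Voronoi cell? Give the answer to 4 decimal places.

1. box [0,29]×[0,94]: [(0, 0) (29, 0) (29, 94) (0, 94)]
2. ⊥bis P3·P0 via (14.045,42.67): [(0, 38.0736) (0, 0) (29, 0) (29, 47.5642)]  |A|=1241.7482
3. ⊥bis P3·P1 via (15.38,39.4): [(0, 34.5644) (0, 0) (29, 0) (29, 43.6823)]  |A|=1134.5762
4. ⊥bis P3·P2 via (17.025,30.875): [(0, 24.0636) (0, 0) (29, 0) (29, 35.666)]  |A|=866.0789
5. canonical 4-gon: [(0, 24.0636) (0, 0) (29, 0) (29, 35.666)]
6. shoelace: 866.0789

Area of P3's cell: 866.0789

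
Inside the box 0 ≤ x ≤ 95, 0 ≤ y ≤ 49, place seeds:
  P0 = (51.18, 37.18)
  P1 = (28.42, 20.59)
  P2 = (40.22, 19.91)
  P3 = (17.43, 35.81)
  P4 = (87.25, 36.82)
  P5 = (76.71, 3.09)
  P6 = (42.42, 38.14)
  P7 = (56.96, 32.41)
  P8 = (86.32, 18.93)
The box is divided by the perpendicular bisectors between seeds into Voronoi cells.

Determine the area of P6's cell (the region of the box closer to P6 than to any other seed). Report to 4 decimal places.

1. box [0,95]×[0,49]: [(0, 0) (95, 0) (95, 49) (0, 49)]
2. ⊥bis P6·P0 via (46.8,37.66): [(0, 0) (42.6729, 0) (48.0427, 49) (0, 49)]  |A|=2222.5326
3. ⊥bis P6·P1 via (35.42,29.365): [(45.0492, 21.6836) (48.0427, 49) (10.8061, 49)]  |A|=508.5848
4. ⊥bis P6·P2 via (41.32,29.025): [(34.8705, 29.8033) (45.7945, 28.485) (48.0427, 49) (10.8061, 49)]  |A|=470.9443
5. ⊥bis P6·P3 via (29.925,36.975): [(30.25, 33.4892) (34.8705, 29.8033) (45.7945, 28.485) (48.0427, 49) (28.8038, 49)]  |A|=331.3651
6. ⊥bis P6·P4 via (64.835,37.48): [(30.25, 33.4892) (34.8705, 29.8033) (45.7945, 28.485) (48.0427, 49) (28.8038, 49)]  |A|=331.3651
7. ⊥bis P6·P5 via (59.565,20.615): [(30.25, 33.4892) (34.8705, 29.8033) (45.7945, 28.485) (48.0427, 49) (28.8038, 49)]  |A|=331.3651
8. ⊥bis P6·P7 via (49.69,35.275): [(30.25, 33.4892) (34.8705, 29.8033) (45.7945, 28.485) (48.0427, 49) (28.8038, 49)]  |A|=331.3651
9. ⊥bis P6·P8 via (64.37,28.535): [(30.25, 33.4892) (34.8705, 29.8033) (45.7945, 28.485) (48.0427, 49) (28.8038, 49)]  |A|=331.3651
10. canonical 5-gon: [(30.25, 33.4892) (34.8705, 29.8033) (45.7945, 28.485) (48.0427, 49) (28.8038, 49)]
11. shoelace: 331.3651

Area of P6's cell: 331.3651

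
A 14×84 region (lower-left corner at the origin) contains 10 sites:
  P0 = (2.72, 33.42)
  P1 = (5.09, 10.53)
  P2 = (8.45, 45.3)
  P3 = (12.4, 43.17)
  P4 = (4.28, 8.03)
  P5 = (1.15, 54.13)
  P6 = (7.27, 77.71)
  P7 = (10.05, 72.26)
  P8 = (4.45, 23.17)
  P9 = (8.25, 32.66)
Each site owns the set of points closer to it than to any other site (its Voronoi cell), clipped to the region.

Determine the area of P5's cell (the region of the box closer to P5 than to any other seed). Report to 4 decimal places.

1. box [0,14]×[0,84]: [(0, 0) (14, 0) (14, 84) (0, 84)]
2. ⊥bis P5·P0 via (1.935,43.775): [(0, 43.6283) (14, 44.6896) (14, 84) (0, 84)]  |A|=557.7744
3. ⊥bis P5·P1 via (3.12,32.33): [(0, 43.6283) (14, 44.6896) (14, 84) (0, 84)]  |A|=557.7744
4. ⊥bis P5·P2 via (4.8,49.715): [(0, 45.7467) (14, 57.3209) (14, 84) (0, 84)]  |A|=454.5268
5. ⊥bis P5·P3 via (6.775,48.65): [(0, 45.7467) (14, 57.3209) (14, 84) (0, 84)]  |A|=454.5268
6. ⊥bis P5·P4 via (2.715,31.08): [(0, 45.7467) (14, 57.3209) (14, 84) (0, 84)]  |A|=454.5268
7. ⊥bis P5·P6 via (4.21,65.92): [(0, 67.0127) (0, 45.7467) (14, 57.3209) (14, 63.3791)]  |A|=191.2691
8. ⊥bis P5·P7 via (5.6,63.195): [(0, 65.944) (0, 45.7467) (14, 57.3209) (14, 59.0714)]  |A|=153.6352
9. ⊥bis P5·P8 via (2.8,38.65): [(0, 65.944) (0, 45.7467) (14, 57.3209) (14, 59.0714)]  |A|=153.6352
10. ⊥bis P5·P9 via (4.7,43.395): [(0, 65.944) (0, 45.7467) (14, 57.3209) (14, 59.0714)]  |A|=153.6352
11. canonical 4-gon: [(0, 65.944) (0, 45.7467) (14, 57.3209) (14, 59.0714)]
12. shoelace: 153.6352

Area of P5's cell: 153.6352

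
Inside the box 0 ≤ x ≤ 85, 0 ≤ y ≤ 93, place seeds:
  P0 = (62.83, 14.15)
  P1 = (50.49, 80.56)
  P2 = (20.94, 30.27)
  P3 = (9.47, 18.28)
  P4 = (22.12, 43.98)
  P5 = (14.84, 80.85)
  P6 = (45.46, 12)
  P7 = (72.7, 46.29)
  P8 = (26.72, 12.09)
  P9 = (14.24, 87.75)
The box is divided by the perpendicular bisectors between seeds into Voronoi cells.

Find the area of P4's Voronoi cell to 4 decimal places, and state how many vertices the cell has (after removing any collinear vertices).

1. box [0,85]×[0,93]: [(0, 0) (85, 0) (85, 93) (0, 93)]
2. ⊥bis P4·P0 via (42.475,29.065): [(0, 0) (21.1778, 0) (85, 87.1003) (85, 93) (0, 93)]  |A|=5125.5339
3. ⊥bis P4·P1 via (36.305,62.27): [(0, 90.4267) (0, 0) (21.1778, 0) (55.7535, 47.1865)]  |A|=3020.4547
4. ⊥bis P4·P2 via (21.53,37.125): [(0, 90.4267) (0, 38.9781) (46.788, 34.9511) (55.7535, 47.1865)]  |A|=1738.5087
5. ⊥bis P4·P3 via (15.795,31.13): [(0, 90.4267) (0, 38.9781) (46.788, 34.9511) (55.7535, 47.1865)]  |A|=1738.5087
6. ⊥bis P4·P5 via (18.48,62.415): [(32.5388, 65.1909) (0, 58.7661) (0, 38.9781) (46.788, 34.9511) (55.7535, 47.1865)]  |A|=1223.4097
7. ⊥bis P4·P6 via (33.79,27.99): [(32.5388, 65.1909) (0, 58.7661) (0, 38.9781) (43.6929, 35.2175) (50.7654, 40.3792) (55.7535, 47.1865)]  |A|=1214.4798
8. ⊥bis P4·P7 via (47.41,45.135): [(47.0065, 53.9703) (32.5388, 65.1909) (0, 58.7661) (0, 38.9781) (43.6929, 35.2175) (47.7284, 38.1627)]  |A|=1142.9851
9. ⊥bis P4·P8 via (24.42,28.035): [(47.0065, 53.9703) (32.5388, 65.1909) (0, 58.7661) (0, 38.9781) (43.6929, 35.2175) (47.7284, 38.1627)]  |A|=1142.9851
10. ⊥bis P4·P9 via (18.18,65.865): [(47.0065, 53.9703) (32.5388, 65.1909) (0, 58.7661) (0, 38.9781) (43.6929, 35.2175) (47.7284, 38.1627)]  |A|=1142.9851
11. canonical 6-gon: [(47.0065, 53.9703) (32.5388, 65.1909) (0, 58.7661) (0, 38.9781) (43.6929, 35.2175) (47.7284, 38.1627)]
12. shoelace: 1142.9851

Area of P4's cell: 1142.9851 (6 vertices)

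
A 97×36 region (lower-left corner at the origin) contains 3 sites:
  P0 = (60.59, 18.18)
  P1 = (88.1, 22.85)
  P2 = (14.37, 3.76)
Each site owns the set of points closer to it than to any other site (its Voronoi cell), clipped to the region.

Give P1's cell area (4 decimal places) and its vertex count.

1. box [0,97]×[0,36]: [(0, 0) (97, 0) (97, 36) (0, 36)]
2. ⊥bis P1·P0 via (74.345,20.515): [(77.8276, 0) (97, 0) (97, 36) (71.7163, 36)]  |A|=800.2103
3. ⊥bis P1·P2 via (51.235,13.305): [(77.8276, 0) (97, 0) (97, 36) (71.7163, 36)]  |A|=800.2103
4. canonical 4-gon: [(77.8276, 0) (97, 0) (97, 36) (71.7163, 36)]
5. shoelace: 800.2103

Area of P1's cell: 800.2103 (4 vertices)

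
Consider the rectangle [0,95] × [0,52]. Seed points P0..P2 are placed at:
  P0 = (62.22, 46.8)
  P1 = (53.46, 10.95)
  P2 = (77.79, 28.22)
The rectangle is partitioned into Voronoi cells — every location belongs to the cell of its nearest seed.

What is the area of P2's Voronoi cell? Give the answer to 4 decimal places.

Area of P2's cell: 1239.8047

1. box [0,95]×[0,52]: [(0, 0) (95, 0) (95, 52) (0, 52)]
2. ⊥bis P2·P0 via (70.005,37.51): [(25.2435, 0) (95, 0) (95, 52) (87.2962, 52)]  |A|=2013.9662
3. ⊥bis P2·P1 via (65.625,19.585): [(59.2806, 28.523) (79.5269, 0) (95, 0) (95, 52) (87.2962, 52)]  |A|=1239.8047
4. canonical 5-gon: [(59.2806, 28.523) (79.5269, 0) (95, 0) (95, 52) (87.2962, 52)]
5. shoelace: 1239.8047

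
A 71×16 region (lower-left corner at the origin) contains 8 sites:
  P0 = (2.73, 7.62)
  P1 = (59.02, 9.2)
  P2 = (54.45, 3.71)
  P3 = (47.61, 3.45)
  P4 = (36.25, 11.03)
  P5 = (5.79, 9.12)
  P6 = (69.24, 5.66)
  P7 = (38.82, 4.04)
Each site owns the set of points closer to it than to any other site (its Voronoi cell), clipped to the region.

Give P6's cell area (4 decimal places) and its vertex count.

Area of P6's cell: 105.9022 (5 vertices)

1. box [0,71]×[0,16]: [(0, 0) (71, 0) (71, 16) (0, 16)]
2. ⊥bis P6·P0 via (35.985,6.64): [(35.7893, 0) (71, 0) (71, 16) (36.2608, 16)]  |A|=559.5987
3. ⊥bis P6·P1 via (64.13,7.43): [(61.5564, 0) (71, 0) (71, 16) (67.0985, 16)]  |A|=106.761
4. ⊥bis P6·P2 via (61.845,4.685): [(62.2128, 1.8951) (62.4627, 0) (71, 0) (71, 16) (67.0985, 16)]  |A|=105.9022
5. ⊥bis P6·P3 via (58.425,4.555): [(62.2128, 1.8951) (62.4627, 0) (71, 0) (71, 16) (67.0985, 16)]  |A|=105.9022
6. ⊥bis P6·P4 via (52.745,8.345): [(62.2128, 1.8951) (62.4627, 0) (71, 0) (71, 16) (67.0985, 16)]  |A|=105.9022
7. ⊥bis P6·P5 via (37.515,7.39): [(62.2128, 1.8951) (62.4627, 0) (71, 0) (71, 16) (67.0985, 16)]  |A|=105.9022
8. ⊥bis P6·P7 via (54.03,4.85): [(62.2128, 1.8951) (62.4627, 0) (71, 0) (71, 16) (67.0985, 16)]  |A|=105.9022
9. canonical 5-gon: [(62.2128, 1.8951) (62.4627, 0) (71, 0) (71, 16) (67.0985, 16)]
10. shoelace: 105.9022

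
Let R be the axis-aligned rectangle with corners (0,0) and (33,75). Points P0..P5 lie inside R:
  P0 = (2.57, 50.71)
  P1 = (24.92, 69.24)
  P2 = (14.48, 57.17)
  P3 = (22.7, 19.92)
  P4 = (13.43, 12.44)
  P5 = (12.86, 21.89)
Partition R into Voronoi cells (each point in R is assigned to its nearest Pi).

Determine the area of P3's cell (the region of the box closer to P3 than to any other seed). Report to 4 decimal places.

1. box [0,33]×[0,75]: [(0, 0) (33, 0) (33, 75) (0, 75)]
2. ⊥bis P3·P0 via (12.635,35.315): [(0, 27.0544) (0, 0) (33, 0) (33, 48.6293)]  |A|=1248.7818
3. ⊥bis P3·P1 via (23.81,44.58): [(26.6133, 44.4538) (0, 27.0544) (0, 0) (33, 0) (33, 44.1663)]  |A|=1234.5301
4. ⊥bis P3·P2 via (18.59,38.545): [(17.0586, 38.2071) (0, 27.0544) (0, 0) (33, 0) (33, 41.7249)]  |A|=1193.7486
5. ⊥bis P3·P4 via (18.065,16.18): [(17.0586, 38.2071) (6.0819, 31.0307) (31.1207, 0) (33, 0) (33, 41.7249)]  |A|=628.6286
6. ⊥bis P3·P5 via (17.78,20.905): [(21.4374, 39.1733) (17.0787, 17.4023) (31.1207, 0) (33, 0) (33, 41.7249)]  |A|=468.8128
7. canonical 5-gon: [(21.4374, 39.1733) (17.0787, 17.4023) (31.1207, 0) (33, 0) (33, 41.7249)]
8. shoelace: 468.8128

Area of P3's cell: 468.8128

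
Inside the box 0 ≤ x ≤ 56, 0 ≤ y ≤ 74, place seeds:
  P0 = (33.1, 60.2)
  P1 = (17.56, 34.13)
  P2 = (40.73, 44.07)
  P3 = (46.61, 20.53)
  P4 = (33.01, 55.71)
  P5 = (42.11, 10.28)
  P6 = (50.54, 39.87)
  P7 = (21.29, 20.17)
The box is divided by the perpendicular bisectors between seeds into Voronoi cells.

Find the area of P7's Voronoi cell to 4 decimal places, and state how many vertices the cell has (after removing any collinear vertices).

Area of P7's cell: 803.4614 (6 vertices)

1. box [0,56]×[0,74]: [(0, 0) (56, 0) (56, 74) (0, 74)]
2. ⊥bis P7·P0 via (27.195,40.185): [(0, 48.2083) (0, 0) (56, 0) (56, 31.6867)]  |A|=2237.0601
3. ⊥bis P7·P1 via (19.425,27.15): [(46.6872, 34.4342) (0, 21.9598) (0, 0) (56, 0) (56, 31.6867)]  |A|=1624.3254
4. ⊥bis P7·P2 via (31.01,32.12): [(32.7448, 30.7089) (0, 21.9598) (0, 0) (56, 0) (56, 11.7934)]  |A|=1356.5139
5. ⊥bis P7·P3 via (33.95,20.35): [(33.8151, 29.8384) (32.7448, 30.7089) (0, 21.9598) (0, 0) (34.2393, 0)]  |A|=901.0447
6. ⊥bis P7·P4 via (27.15,37.94): [(33.8151, 29.8384) (32.7448, 30.7089) (0, 21.9598) (0, 0) (34.2393, 0)]  |A|=901.0447
7. ⊥bis P7·P5 via (31.7,15.225): [(33.9554, 19.9729) (33.8151, 29.8384) (32.7448, 30.7089) (0, 21.9598) (0, 0) (24.4678, 0)]  |A|=803.4614
8. ⊥bis P7·P6 via (35.915,30.02): [(33.9554, 19.9729) (33.8151, 29.8384) (32.7448, 30.7089) (0, 21.9598) (0, 0) (24.4678, 0)]  |A|=803.4614
9. canonical 6-gon: [(33.9554, 19.9729) (33.8151, 29.8384) (32.7448, 30.7089) (0, 21.9598) (0, 0) (24.4678, 0)]
10. shoelace: 803.4614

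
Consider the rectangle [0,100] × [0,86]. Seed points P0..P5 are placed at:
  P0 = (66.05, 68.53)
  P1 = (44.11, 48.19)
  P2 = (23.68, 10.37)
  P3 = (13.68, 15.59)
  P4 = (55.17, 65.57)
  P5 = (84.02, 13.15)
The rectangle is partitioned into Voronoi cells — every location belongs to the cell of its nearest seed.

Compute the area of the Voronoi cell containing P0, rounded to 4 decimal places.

Area of P0's cell: 1625.0624

1. box [0,100]×[0,86]: [(0, 0) (100, 0) (100, 86) (0, 86)]
2. ⊥bis P0·P1 via (55.08,58.36): [(100, 9.9065) (100, 86) (29.4557, 86)]  |A|=2683.9832
3. ⊥bis P0·P2 via (44.865,39.45): [(100, 9.9065) (100, 86) (29.4557, 86)]  |A|=2683.9832
4. ⊥bis P0·P3 via (39.865,42.06): [(100, 9.9065) (100, 86) (29.4557, 86)]  |A|=2683.9832
5. ⊥bis P0·P4 via (60.61,67.05): [(66.253, 46.3081) (100, 9.9065) (100, 86) (55.4545, 86)]  |A|=2168.0119
6. ⊥bis P0·P5 via (75.035,40.84): [(66.253, 46.3081) (72.1809, 39.9139) (100, 48.9408) (100, 86) (55.4545, 86)]  |A|=1625.0624
7. canonical 5-gon: [(66.253, 46.3081) (72.1809, 39.9139) (100, 48.9408) (100, 86) (55.4545, 86)]
8. shoelace: 1625.0624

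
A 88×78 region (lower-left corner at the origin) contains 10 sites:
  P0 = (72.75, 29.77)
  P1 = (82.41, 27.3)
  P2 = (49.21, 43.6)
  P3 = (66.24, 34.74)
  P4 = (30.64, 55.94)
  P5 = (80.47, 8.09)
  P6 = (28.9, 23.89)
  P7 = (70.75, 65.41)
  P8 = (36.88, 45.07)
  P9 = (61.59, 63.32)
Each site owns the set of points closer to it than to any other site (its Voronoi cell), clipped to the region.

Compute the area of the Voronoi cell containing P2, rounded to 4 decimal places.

1. box [0,88]×[0,78]: [(0, 0) (88, 0) (88, 78) (0, 78)]
2. ⊥bis P2·P0 via (60.98,36.685): [(0, 0) (39.4272, 0) (85.253, 78) (0, 78)]  |A|=4862.5268
3. ⊥bis P2·P1 via (65.81,35.45): [(0, 0) (39.4272, 0) (85.253, 78) (0, 78)]  |A|=4862.5268
4. ⊥bis P2·P3 via (57.725,39.17): [(0, 0) (37.3465, 0) (77.9266, 78) (0, 78)]  |A|=4495.6514
5. ⊥bis P2·P4 via (39.925,49.77): [(6.8522, 0) (37.3465, 0) (77.9266, 78) (58.6842, 78)]  |A|=1939.7319
6. ⊥bis P2·P5 via (64.84,25.845): [(6.8522, 0) (35.4812, 0) (38.9226, 3.0295) (77.9266, 78) (58.6842, 78)]  |A|=1936.9064
7. ⊥bis P2·P6 via (39.055,33.745): [(33.2507, 39.726) (49.3718, 23.1141) (77.9266, 78) (58.6842, 78)]  |A|=1047.8287
8. ⊥bis P2·P7 via (59.98,54.505): [(49.7713, 64.5873) (33.2507, 39.726) (49.3718, 23.1141) (63.7606, 50.7712)]  |A|=630.4663
9. ⊥bis P2·P8 via (43.045,44.335): [(49.7713, 64.5873) (44.5168, 56.68) (41.484, 31.242) (49.3718, 23.1141) (63.7606, 50.7712)]  |A|=512.881
10. ⊥bis P2·P9 via (55.4,53.46): [(46.2106, 59.229) (44.5168, 56.68) (41.484, 31.242) (49.3718, 23.1141) (62.7567, 48.8415)]  |A|=429.6259
11. canonical 5-gon: [(46.2106, 59.229) (44.5168, 56.68) (41.484, 31.242) (49.3718, 23.1141) (62.7567, 48.8415)]
12. shoelace: 429.6259

Area of P2's cell: 429.6259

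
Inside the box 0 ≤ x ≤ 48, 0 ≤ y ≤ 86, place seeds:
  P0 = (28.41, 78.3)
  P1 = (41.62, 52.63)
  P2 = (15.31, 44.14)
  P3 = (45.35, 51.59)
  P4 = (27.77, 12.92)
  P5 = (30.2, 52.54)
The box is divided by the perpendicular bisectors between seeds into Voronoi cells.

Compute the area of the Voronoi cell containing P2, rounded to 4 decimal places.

Area of P2's cell: 957.0367

1. box [0,48]×[0,86]: [(0, 0) (48, 0) (48, 86) (0, 86)]
2. ⊥bis P2·P0 via (21.86,61.22): [(0, 69.6031) (0, 0) (48, 0) (48, 51.1956)]  |A|=2899.168
3. ⊥bis P2·P1 via (28.465,48.385): [(24.6711, 60.142) (0, 69.6031) (0, 0) (44.0784, 0)]  |A|=2184.0743
4. ⊥bis P2·P3 via (30.33,47.865): [(35.9656, 25.1412) (24.6711, 60.142) (0, 69.6031) (0, 0) (42.2006, 0)]  |A|=2160.4697
5. ⊥bis P2·P4 via (21.54,28.53): [(33.3509, 33.2438) (24.6711, 60.142) (0, 69.6031) (0, 19.9333)]  |A|=1119.0105
6. ⊥bis P2·P5 via (22.755,48.34): [(31.6535, 32.5663) (13.7301, 64.3377) (0, 69.6031) (0, 19.9333)]  |A|=957.0367
7. canonical 4-gon: [(31.6535, 32.5663) (13.7301, 64.3377) (0, 69.6031) (0, 19.9333)]
8. shoelace: 957.0367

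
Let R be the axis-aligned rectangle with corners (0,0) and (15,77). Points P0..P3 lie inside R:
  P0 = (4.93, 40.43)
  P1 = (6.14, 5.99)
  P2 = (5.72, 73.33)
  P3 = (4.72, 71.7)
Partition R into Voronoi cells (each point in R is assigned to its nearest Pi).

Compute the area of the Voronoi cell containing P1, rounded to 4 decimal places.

Area of P1's cell: 349.1856

1. box [0,15]×[0,77]: [(0, 0) (15, 0) (15, 77) (0, 77)]
2. ⊥bis P1·P0 via (5.535,23.21): [(0, 23.0155) (0, 0) (15, 0) (15, 23.5425)]  |A|=349.1856
3. ⊥bis P1·P2 via (5.93,39.66): [(0, 23.0155) (0, 0) (15, 0) (15, 23.5425)]  |A|=349.1856
4. ⊥bis P1·P3 via (5.43,38.845): [(0, 23.0155) (0, 0) (15, 0) (15, 23.5425)]  |A|=349.1856
5. canonical 4-gon: [(0, 23.0155) (0, 0) (15, 0) (15, 23.5425)]
6. shoelace: 349.1856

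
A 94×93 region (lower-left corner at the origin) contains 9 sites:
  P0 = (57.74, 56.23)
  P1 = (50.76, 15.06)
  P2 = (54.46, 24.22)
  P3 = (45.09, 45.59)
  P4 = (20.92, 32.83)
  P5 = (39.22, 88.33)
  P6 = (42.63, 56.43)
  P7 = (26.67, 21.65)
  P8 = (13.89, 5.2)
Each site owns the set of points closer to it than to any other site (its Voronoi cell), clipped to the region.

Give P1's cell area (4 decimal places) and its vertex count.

1. box [0,94]×[0,93]: [(0, 0) (94, 0) (94, 93) (0, 93)]
2. ⊥bis P1·P0 via (54.25,35.645): [(0, 44.8426) (0, 0) (94, 0) (94, 28.9057)]  |A|=3466.1721
3. ⊥bis P1·P2 via (52.61,19.64): [(0, 40.8908) (0, 0) (94, 0) (94, 2.9213)]  |A|=2059.1685
4. ⊥bis P1·P3 via (47.925,30.325): [(33.0134, 27.5556) (0, 21.4244) (0, 0) (94, 0) (94, 2.9213)]  |A|=1737.843
5. ⊥bis P1·P4 via (35.84,23.945): [(37.0252, 25.9352) (21.5805, 0) (94, 0) (94, 2.9213)]  |A|=1022.3273
6. ⊥bis P1·P5 via (44.99,51.695): [(37.0252, 25.9352) (21.5805, 0) (94, 0) (94, 2.9213)]  |A|=1022.3273
7. ⊥bis P1·P6 via (46.695,35.745): [(37.0252, 25.9352) (21.5805, 0) (94, 0) (94, 2.9213)]  |A|=1022.3273
8. ⊥bis P1·P7 via (38.715,18.355): [(40.4141, 24.5663) (33.6939, 0) (94, 0) (94, 2.9213)]  |A|=819.0197
9. ⊥bis P1·P8 via (32.325,10.13): [(40.4141, 24.5663) (34.3715, 2.4773) (35.034, 0) (94, 0) (94, 2.9213)]  |A|=817.3597
10. canonical 5-gon: [(40.4141, 24.5663) (34.3715, 2.4773) (35.034, 0) (94, 0) (94, 2.9213)]
11. shoelace: 817.3597

Area of P1's cell: 817.3597 (5 vertices)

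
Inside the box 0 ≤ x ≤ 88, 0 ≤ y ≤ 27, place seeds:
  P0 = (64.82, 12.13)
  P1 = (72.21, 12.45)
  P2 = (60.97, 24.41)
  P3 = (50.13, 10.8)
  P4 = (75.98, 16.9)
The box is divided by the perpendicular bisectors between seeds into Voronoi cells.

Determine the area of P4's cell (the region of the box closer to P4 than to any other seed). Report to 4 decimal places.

Area of P4's cell: 299.3471

1. box [0,88]×[0,27]: [(0, 0) (88, 0) (88, 27) (0, 27)]
2. ⊥bis P4·P0 via (70.4,14.515): [(76.604, 0) (88, 0) (88, 27) (65.0637, 27)]  |A|=463.4866
3. ⊥bis P4·P1 via (74.095,14.675): [(68.1953, 19.6732) (88, 2.8948) (88, 27) (65.0637, 27)]  |A|=322.7233
4. ⊥bis P4·P2 via (68.475,20.655): [(68.0978, 19.9012) (68.1953, 19.6732) (88, 2.8948) (88, 27) (71.6496, 27)]  |A|=299.3471
5. ⊥bis P4·P3 via (63.055,13.85): [(68.0978, 19.9012) (68.1953, 19.6732) (88, 2.8948) (88, 27) (71.6496, 27)]  |A|=299.3471
6. canonical 5-gon: [(68.0978, 19.9012) (68.1953, 19.6732) (88, 2.8948) (88, 27) (71.6496, 27)]
7. shoelace: 299.3471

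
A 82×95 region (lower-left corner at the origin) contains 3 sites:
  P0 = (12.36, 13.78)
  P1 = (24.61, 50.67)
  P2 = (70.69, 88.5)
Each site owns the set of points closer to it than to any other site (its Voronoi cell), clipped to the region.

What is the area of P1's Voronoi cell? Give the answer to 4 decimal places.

1. box [0,82]×[0,95]: [(0, 0) (82, 0) (82, 95) (0, 95)]
2. ⊥bis P1·P0 via (18.485,32.225): [(0, 38.3633) (82, 11.1337) (82, 95) (0, 95)]  |A|=5760.6245
3. ⊥bis P1·P2 via (47.65,69.585): [(0, 38.3633) (82, 11.1337) (82, 27.7439) (26.7852, 95) (0, 95)]  |A|=3903.8594
4. canonical 5-gon: [(0, 38.3633) (82, 11.1337) (82, 27.7439) (26.7852, 95) (0, 95)]
5. shoelace: 3903.8594

Area of P1's cell: 3903.8594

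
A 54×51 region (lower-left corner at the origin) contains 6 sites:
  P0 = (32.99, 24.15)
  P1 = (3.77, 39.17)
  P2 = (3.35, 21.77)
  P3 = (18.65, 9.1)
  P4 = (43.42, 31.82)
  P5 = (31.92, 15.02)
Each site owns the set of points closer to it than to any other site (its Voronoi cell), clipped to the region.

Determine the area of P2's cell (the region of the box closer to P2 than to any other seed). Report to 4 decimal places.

Area of P2's cell: 310.7674

1. box [0,54]×[0,51]: [(0, 0) (54, 0) (54, 51) (0, 51)]
2. ⊥bis P2·P0 via (18.17,22.96): [(0, 0) (20.0136, 0) (15.9185, 51) (0, 51)]  |A|=916.2683
3. ⊥bis P2·P1 via (3.56,30.47): [(0, 30.5559) (0, 0) (20.0136, 0) (17.5942, 30.1312)]  |A|=570.3207
4. ⊥bis P2·P3 via (11,15.435): [(0, 30.5559) (0, 2.1517) (18.087, 23.9931) (17.5942, 30.1312)]  |A|=310.7674
5. ⊥bis P2·P4 via (23.385,26.795): [(0, 30.5559) (0, 2.1517) (18.087, 23.9931) (17.5942, 30.1312)]  |A|=310.7674
6. ⊥bis P2·P5 via (17.635,18.395): [(0, 30.5559) (0, 2.1517) (18.087, 23.9931) (17.5942, 30.1312)]  |A|=310.7674
7. canonical 4-gon: [(0, 30.5559) (0, 2.1517) (18.087, 23.9931) (17.5942, 30.1312)]
8. shoelace: 310.7674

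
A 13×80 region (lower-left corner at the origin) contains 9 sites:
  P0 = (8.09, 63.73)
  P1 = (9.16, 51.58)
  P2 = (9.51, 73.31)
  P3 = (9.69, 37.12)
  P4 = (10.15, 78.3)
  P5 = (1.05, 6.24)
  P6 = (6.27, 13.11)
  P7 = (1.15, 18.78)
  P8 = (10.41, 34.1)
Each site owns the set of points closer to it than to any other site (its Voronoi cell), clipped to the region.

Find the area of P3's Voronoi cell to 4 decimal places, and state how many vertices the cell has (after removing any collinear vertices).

1. box [0,13]×[0,80]: [(0, 0) (13, 0) (13, 80) (0, 80)]
2. ⊥bis P3·P0 via (8.89,50.425): [(0, 49.8905) (0, 0) (13, 0) (13, 50.6721)]  |A|=653.6568
3. ⊥bis P3·P1 via (9.425,44.35): [(0, 44.0045) (0, 0) (13, 0) (13, 44.481)]  |A|=575.1563
4. ⊥bis P3·P2 via (9.6,55.215): [(0, 44.0045) (0, 0) (13, 0) (13, 44.481)]  |A|=575.1563
5. ⊥bis P3·P4 via (9.92,57.71): [(0, 44.0045) (0, 0) (13, 0) (13, 44.481)]  |A|=575.1563
6. ⊥bis P3·P5 via (5.37,21.68): [(0, 44.0045) (0, 23.1825) (13, 19.5452) (13, 44.481)]  |A|=297.4264
7. ⊥bis P3·P6 via (7.98,25.115): [(0, 44.0045) (0, 26.2517) (13, 24.3999) (13, 44.481)]  |A|=245.9207
8. ⊥bis P3·P7 via (5.42,27.95): [(0, 44.0045) (0, 30.4738) (13, 24.4204) (13, 44.481)]  |A|=218.344
9. ⊥bis P3·P8 via (10.05,35.61): [(0, 44.0045) (0, 33.214) (13, 36.3133) (13, 44.481)]  |A|=123.2289
10. canonical 4-gon: [(0, 44.0045) (0, 33.214) (13, 36.3133) (13, 44.481)]
11. shoelace: 123.2289

Area of P3's cell: 123.2289 (4 vertices)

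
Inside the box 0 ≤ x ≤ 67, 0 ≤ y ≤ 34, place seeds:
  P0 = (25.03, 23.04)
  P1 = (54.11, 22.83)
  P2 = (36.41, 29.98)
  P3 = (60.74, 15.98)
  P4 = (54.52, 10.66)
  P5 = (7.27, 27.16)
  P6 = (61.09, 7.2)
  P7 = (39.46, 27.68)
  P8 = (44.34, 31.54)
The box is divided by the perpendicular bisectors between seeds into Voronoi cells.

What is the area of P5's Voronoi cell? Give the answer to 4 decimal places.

1. box [0,67]×[0,34]: [(0, 0) (67, 0) (67, 34) (0, 34)]
2. ⊥bis P5·P0 via (16.15,25.1): [(0, 0) (10.3273, 0) (18.2146, 34) (0, 34)]  |A|=485.2122
3. ⊥bis P5·P1 via (30.69,24.995): [(0, 0) (10.3273, 0) (18.2146, 34) (0, 34)]  |A|=485.2122
4. ⊥bis P5·P2 via (21.84,28.57): [(0, 0) (10.3273, 0) (18.2146, 34) (0, 34)]  |A|=485.2122
5. ⊥bis P5·P3 via (34.005,21.57): [(0, 0) (10.3273, 0) (18.2146, 34) (0, 34)]  |A|=485.2122
6. ⊥bis P5·P4 via (30.895,18.91): [(0, 0) (10.3273, 0) (18.2146, 34) (0, 34)]  |A|=485.2122
7. ⊥bis P5·P6 via (34.18,17.18): [(0, 0) (10.3273, 0) (18.2146, 34) (0, 34)]  |A|=485.2122
8. ⊥bis P5·P7 via (23.365,27.42): [(0, 0) (10.3273, 0) (18.2146, 34) (0, 34)]  |A|=485.2122
9. ⊥bis P5·P8 via (25.805,29.35): [(0, 0) (10.3273, 0) (18.2146, 34) (0, 34)]  |A|=485.2122
10. canonical 4-gon: [(0, 0) (10.3273, 0) (18.2146, 34) (0, 34)]
11. shoelace: 485.2122

Area of P5's cell: 485.2122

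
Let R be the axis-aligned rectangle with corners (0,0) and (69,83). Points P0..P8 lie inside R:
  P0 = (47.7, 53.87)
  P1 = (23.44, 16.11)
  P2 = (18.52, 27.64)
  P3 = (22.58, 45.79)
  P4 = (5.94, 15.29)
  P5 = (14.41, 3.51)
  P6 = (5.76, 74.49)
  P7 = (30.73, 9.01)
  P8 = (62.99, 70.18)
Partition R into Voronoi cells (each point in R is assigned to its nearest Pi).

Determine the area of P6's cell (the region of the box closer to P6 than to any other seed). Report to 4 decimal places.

1. box [0,69]×[0,83]: [(0, 0) (69, 0) (69, 83) (0, 83)]
2. ⊥bis P6·P0 via (26.73,64.18): [(0, 9.8126) (35.9829, 83) (0, 83)]  |A|=1316.7494
3. ⊥bis P6·P1 via (14.6,45.3): [(0, 40.8785) (17.9457, 46.3132) (35.9829, 83) (0, 83)]  |A|=1037.9994
4. ⊥bis P6·P2 via (12.14,51.065): [(0, 47.7586) (21.5408, 53.6254) (35.9829, 83) (0, 83)]  |A|=908.0564
5. ⊥bis P6·P3 via (14.17,60.14): [(0, 51.8355) (29.0237, 68.8452) (35.9829, 83) (0, 83)]  |A|=706.9201
6. ⊥bis P6·P4 via (5.85,44.89): [(0, 51.8355) (29.0237, 68.8452) (35.9829, 83) (0, 83)]  |A|=706.9201
7. ⊥bis P6·P5 via (10.085,39): [(0, 51.8355) (29.0237, 68.8452) (35.9829, 83) (0, 83)]  |A|=706.9201
8. ⊥bis P6·P7 via (18.245,41.75): [(0, 51.8355) (29.0237, 68.8452) (35.9829, 83) (0, 83)]  |A|=706.9201
9. ⊥bis P6·P8 via (34.375,72.335): [(0, 51.8355) (29.0237, 68.8452) (35.0326, 81.0671) (35.1782, 83) (0, 83)]  |A|=706.1424
10. canonical 5-gon: [(0, 51.8355) (29.0237, 68.8452) (35.0326, 81.0671) (35.1782, 83) (0, 83)]
11. shoelace: 706.1424

Area of P6's cell: 706.1424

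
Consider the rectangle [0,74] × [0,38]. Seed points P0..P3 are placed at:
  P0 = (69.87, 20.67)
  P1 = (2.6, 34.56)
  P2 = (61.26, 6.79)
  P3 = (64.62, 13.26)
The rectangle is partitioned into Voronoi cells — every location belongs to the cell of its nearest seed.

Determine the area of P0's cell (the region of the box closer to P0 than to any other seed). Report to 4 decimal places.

Area of P0's cell: 470.3045

1. box [0,74]×[0,38]: [(0, 0) (74, 0) (74, 38) (0, 38)]
2. ⊥bis P0·P1 via (36.235,27.615): [(30.533, 0) (74, 0) (74, 38) (38.3793, 38)]  |A|=1502.6658
3. ⊥bis P0·P2 via (65.565,13.73): [(37.0237, 31.4347) (74, 8.4976) (74, 38) (38.3793, 38)]  |A|=662.3754
4. ⊥bis P0·P3 via (67.245,16.965): [(38.2742, 37.4909) (74, 12.1791) (74, 38) (38.3793, 38)]  |A|=470.3045
5. canonical 4-gon: [(38.2742, 37.4909) (74, 12.1791) (74, 38) (38.3793, 38)]
6. shoelace: 470.3045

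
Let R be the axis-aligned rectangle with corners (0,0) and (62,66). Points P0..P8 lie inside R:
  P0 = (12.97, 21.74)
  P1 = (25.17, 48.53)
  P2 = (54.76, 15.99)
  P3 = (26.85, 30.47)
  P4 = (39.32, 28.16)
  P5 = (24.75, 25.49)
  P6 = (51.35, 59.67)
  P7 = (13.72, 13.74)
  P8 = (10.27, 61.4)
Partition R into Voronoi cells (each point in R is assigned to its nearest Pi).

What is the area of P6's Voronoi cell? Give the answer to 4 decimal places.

1. box [0,62]×[0,66]: [(0, 0) (62, 0) (62, 66) (0, 66)]
2. ⊥bis P6·P0 via (32.16,40.705): [(62, 10.511) (62, 66) (7.1616, 66)]  |A|=1521.4651
3. ⊥bis P6·P1 via (38.26,54.1): [(52.8819, 19.7373) (62, 10.511) (62, 66) (33.1964, 66)]  |A|=919.2452
4. ⊥bis P6·P2 via (53.055,37.83): [(45.4362, 37.2352) (62, 38.5283) (62, 66) (33.1964, 66)]  |A|=641.7825
5. ⊥bis P6·P3 via (39.1,45.07): [(43.7696, 41.1521) (48.1823, 37.4496) (62, 38.5283) (62, 66) (33.1964, 66)]  |A|=636.2259
6. ⊥bis P6·P4 via (45.335,43.915): [(42.0622, 45.1645) (59.8781, 38.3627) (62, 38.5283) (62, 66) (33.1964, 66)]  |A|=582.6234
7. ⊥bis P6·P5 via (38.05,42.58): [(42.0622, 45.1645) (59.8781, 38.3627) (62, 38.5283) (62, 66) (33.1964, 66)]  |A|=582.6234
8. ⊥bis P6·P7 via (32.535,36.705): [(42.0622, 45.1645) (59.8781, 38.3627) (62, 38.5283) (62, 66) (33.1964, 66)]  |A|=582.6234
9. ⊥bis P6·P8 via (30.81,60.535): [(42.0622, 45.1645) (59.8781, 38.3627) (62, 38.5283) (62, 66) (33.1964, 66)]  |A|=582.6234
10. canonical 5-gon: [(42.0622, 45.1645) (59.8781, 38.3627) (62, 38.5283) (62, 66) (33.1964, 66)]
11. shoelace: 582.6234

Area of P6's cell: 582.6234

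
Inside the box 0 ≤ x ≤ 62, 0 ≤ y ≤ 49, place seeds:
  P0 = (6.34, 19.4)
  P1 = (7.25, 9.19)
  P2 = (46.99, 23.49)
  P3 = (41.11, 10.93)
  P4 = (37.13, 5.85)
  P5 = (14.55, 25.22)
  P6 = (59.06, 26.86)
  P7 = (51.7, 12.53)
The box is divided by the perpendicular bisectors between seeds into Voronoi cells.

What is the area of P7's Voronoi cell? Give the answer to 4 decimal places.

1. box [0,62]×[0,49]: [(0, 0) (62, 0) (62, 49) (0, 49)]
2. ⊥bis P7·P0 via (29.02,15.965): [(26.602, 0) (62, 0) (62, 49) (34.0233, 49)]  |A|=1552.6792
3. ⊥bis P7·P1 via (29.475,10.86): [(29.0677, 16.2801) (30.291, 0) (62, 0) (62, 49) (34.0233, 49)]  |A|=1522.6505
4. ⊥bis P7·P2 via (49.345,18.01): [(29.5761, 9.5144) (30.291, 0) (62, 0) (62, 23.4484)]  |A|=530.9908
5. ⊥bis P7·P3 via (46.405,11.73): [(45.6933, 16.4407) (48.1772, 0) (62, 0) (62, 23.4484)]  |A|=304.8113
6. ⊥bis P7·P4 via (44.415,9.19): [(45.6933, 16.4407) (47.9555, 1.4677) (48.6284, 0) (62, 0) (62, 23.4484)]  |A|=304.4802
7. ⊥bis P7·P5 via (33.125,18.875): [(45.6933, 16.4407) (47.9555, 1.4677) (48.6284, 0) (62, 0) (62, 23.4484)]  |A|=304.4802
8. ⊥bis P7·P6 via (55.38,19.695): [(54.4169, 20.1896) (45.6933, 16.4407) (47.9555, 1.4677) (48.6284, 0) (62, 0) (62, 16.2949)]  |A|=277.3575
9. canonical 6-gon: [(54.4169, 20.1896) (45.6933, 16.4407) (47.9555, 1.4677) (48.6284, 0) (62, 0) (62, 16.2949)]
10. shoelace: 277.3575

Area of P7's cell: 277.3575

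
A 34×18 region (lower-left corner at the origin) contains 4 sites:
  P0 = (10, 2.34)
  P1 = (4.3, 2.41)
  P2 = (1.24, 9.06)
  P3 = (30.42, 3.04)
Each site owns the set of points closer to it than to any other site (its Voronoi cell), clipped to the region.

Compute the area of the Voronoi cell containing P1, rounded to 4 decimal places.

1. box [0,34]×[0,18]: [(0, 0) (34, 0) (34, 18) (0, 18)]
2. ⊥bis P1·P0 via (7.15,2.375): [(0, 0) (7.1208, 0) (7.3419, 18) (0, 18)]  |A|=130.1645
3. ⊥bis P1·P2 via (2.77,5.735): [(0, 4.4604) (0, 0) (7.1208, 0) (7.2164, 7.781)]  |A|=43.7976
4. ⊥bis P1·P3 via (17.36,2.725): [(0, 4.4604) (0, 0) (7.1208, 0) (7.2164, 7.781)]  |A|=43.7976
5. canonical 4-gon: [(0, 4.4604) (0, 0) (7.1208, 0) (7.2164, 7.781)]
6. shoelace: 43.7976

Area of P1's cell: 43.7976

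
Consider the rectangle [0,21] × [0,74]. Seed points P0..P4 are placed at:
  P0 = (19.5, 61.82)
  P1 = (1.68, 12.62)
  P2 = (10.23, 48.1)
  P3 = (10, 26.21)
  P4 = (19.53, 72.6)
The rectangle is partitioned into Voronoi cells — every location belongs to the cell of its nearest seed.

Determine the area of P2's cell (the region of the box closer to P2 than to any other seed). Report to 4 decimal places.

1. box [0,21]×[0,74]: [(0, 0) (21, 0) (21, 74) (0, 74)]
2. ⊥bis P2·P0 via (14.865,54.96): [(0, 65.0036) (0, 0) (21, 0) (21, 50.8149)]  |A|=1216.094
3. ⊥bis P2·P1 via (5.955,30.36): [(0, 65.0036) (0, 31.795) (21, 26.7344) (21, 50.8149)]  |A|=601.5344
4. ⊥bis P2·P3 via (10.115,37.155): [(0, 65.0036) (0, 37.2613) (21, 37.0406) (21, 50.8149)]  |A|=435.924
5. ⊥bis P2·P4 via (14.88,60.35): [(0, 65.0036) (0, 37.2613) (21, 37.0406) (21, 50.8149)]  |A|=435.924
6. canonical 4-gon: [(0, 65.0036) (0, 37.2613) (21, 37.0406) (21, 50.8149)]
7. shoelace: 435.924

Area of P2's cell: 435.9240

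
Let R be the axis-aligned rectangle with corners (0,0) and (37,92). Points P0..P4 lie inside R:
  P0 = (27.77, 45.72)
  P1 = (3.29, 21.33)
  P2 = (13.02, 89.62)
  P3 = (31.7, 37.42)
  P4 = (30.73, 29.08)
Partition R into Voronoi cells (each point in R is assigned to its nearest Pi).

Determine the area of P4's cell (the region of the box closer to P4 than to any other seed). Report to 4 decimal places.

1. box [0,37]×[0,92]: [(0, 0) (37, 0) (37, 92) (0, 92)]
2. ⊥bis P4·P0 via (29.25,37.4): [(0, 32.1969) (0, 0) (37, 0) (37, 38.7786)]  |A|=1313.0464
3. ⊥bis P4·P1 via (17.01,25.205): [(14.316, 34.7435) (24.1288, 0) (37, 0) (37, 38.7786)]  |A|=663.4226
4. ⊥bis P4·P2 via (21.875,59.35): [(14.316, 34.7435) (24.1288, 0) (37, 0) (37, 38.7786)]  |A|=663.4226
5. ⊥bis P4·P3 via (31.215,33.25): [(15.9204, 35.0289) (14.316, 34.7435) (24.1288, 0) (37, 0) (37, 32.5772)]  |A|=598.0606
6. canonical 5-gon: [(15.9204, 35.0289) (14.316, 34.7435) (24.1288, 0) (37, 0) (37, 32.5772)]
7. shoelace: 598.0606

Area of P4's cell: 598.0606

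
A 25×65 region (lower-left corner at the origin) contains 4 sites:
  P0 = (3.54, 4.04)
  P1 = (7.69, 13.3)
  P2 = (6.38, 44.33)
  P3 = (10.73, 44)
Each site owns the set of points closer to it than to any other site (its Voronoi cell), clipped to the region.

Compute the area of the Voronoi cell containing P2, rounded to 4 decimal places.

Area of P2's cell: 318.1330

1. box [0,25]×[0,65]: [(0, 0) (25, 0) (25, 65) (0, 65)]
2. ⊥bis P2·P0 via (4.96,24.185): [(0, 24.5346) (25, 22.7724) (25, 65) (0, 65)]  |A|=1033.6622
3. ⊥bis P2·P1 via (7.035,28.815): [(0, 28.518) (25, 29.5734) (25, 65) (0, 65)]  |A|=898.8571
4. ⊥bis P2·P3 via (8.555,44.165): [(0, 28.518) (7.3917, 28.8301) (10.1356, 65) (0, 65)]  |A|=318.133
5. canonical 4-gon: [(0, 28.518) (7.3917, 28.8301) (10.1356, 65) (0, 65)]
6. shoelace: 318.133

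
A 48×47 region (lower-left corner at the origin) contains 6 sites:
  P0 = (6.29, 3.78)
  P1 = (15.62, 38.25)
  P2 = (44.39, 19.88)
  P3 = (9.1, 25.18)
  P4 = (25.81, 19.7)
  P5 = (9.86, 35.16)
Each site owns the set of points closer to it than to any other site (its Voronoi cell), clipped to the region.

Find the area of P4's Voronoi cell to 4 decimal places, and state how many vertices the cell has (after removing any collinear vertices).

Area of P4's cell: 538.2972 (5 vertices)

1. box [0,48]×[0,47]: [(0, 0) (48, 0) (48, 47) (0, 47)]
2. ⊥bis P4·P0 via (16.05,11.74): [(0, 31.4194) (25.6248, 0) (48, 0) (48, 47) (0, 47)]  |A|=1853.4416
3. ⊥bis P4·P1 via (20.715,28.975): [(7.786, 21.8728) (25.6248, 0) (48, 0) (48, 43.9634)]  |A|=1128.6748
4. ⊥bis P4·P2 via (35.1,19.79): [(34.9353, 36.7866) (7.786, 21.8728) (25.6248, 0) (35.2917, 0)]  |A|=607.7444
5. ⊥bis P4·P3 via (17.455,22.44): [(34.9353, 36.7866) (19.3527, 28.2267) (14.5494, 13.58) (25.6248, 0) (35.2917, 0)]  |A|=538.2972
6. ⊥bis P4·P5 via (17.835,27.43): [(34.9353, 36.7866) (19.3527, 28.2267) (14.5494, 13.58) (25.6248, 0) (35.2917, 0)]  |A|=538.2972
7. canonical 5-gon: [(34.9353, 36.7866) (19.3527, 28.2267) (14.5494, 13.58) (25.6248, 0) (35.2917, 0)]
8. shoelace: 538.2972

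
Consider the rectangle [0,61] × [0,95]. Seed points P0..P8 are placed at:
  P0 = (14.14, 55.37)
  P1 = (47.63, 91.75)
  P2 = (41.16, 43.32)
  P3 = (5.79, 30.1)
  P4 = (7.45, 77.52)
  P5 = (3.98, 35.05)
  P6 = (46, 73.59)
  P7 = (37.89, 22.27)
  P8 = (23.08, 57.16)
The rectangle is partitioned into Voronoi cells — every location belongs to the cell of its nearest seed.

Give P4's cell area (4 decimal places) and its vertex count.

Area of P4's cell: 710.4173 (6 vertices)

1. box [0,61]×[0,95]: [(0, 0) (61, 0) (61, 95) (0, 95)]
2. ⊥bis P4·P0 via (10.795,66.445): [(0, 63.1846) (61, 81.6085) (61, 95) (0, 95)]  |A|=1378.8115
3. ⊥bis P4·P1 via (27.54,84.635): [(0, 63.1846) (31.7415, 72.7715) (23.8692, 95) (0, 95)]  |A|=770.223
4. ⊥bis P4·P2 via (24.305,60.42): [(0, 63.1846) (31.7415, 72.7715) (23.8692, 95) (0, 95)]  |A|=770.223
5. ⊥bis P4·P3 via (6.62,53.81): [(0, 63.1846) (31.7415, 72.7715) (23.8692, 95) (0, 95)]  |A|=770.223
6. ⊥bis P4·P5 via (5.715,56.285): [(0, 63.1846) (31.7415, 72.7715) (23.8692, 95) (0, 95)]  |A|=770.223
7. ⊥bis P4·P6 via (26.725,75.555): [(0, 63.1846) (26.2729, 71.1198) (27.6259, 84.3924) (23.8692, 95) (0, 95)]  |A|=735.0487
8. ⊥bis P4·P7 via (22.67,49.895): [(0, 63.1846) (26.2729, 71.1198) (27.6259, 84.3924) (23.8692, 95) (0, 95)]  |A|=735.0487
9. ⊥bis P4·P8 via (15.265,67.34): [(0, 63.1846) (16.2423, 68.0903) (26.7894, 76.1871) (27.6259, 84.3924) (23.8692, 95) (0, 95)]  |A|=710.4173
10. canonical 6-gon: [(0, 63.1846) (16.2423, 68.0903) (26.7894, 76.1871) (27.6259, 84.3924) (23.8692, 95) (0, 95)]
11. shoelace: 710.4173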